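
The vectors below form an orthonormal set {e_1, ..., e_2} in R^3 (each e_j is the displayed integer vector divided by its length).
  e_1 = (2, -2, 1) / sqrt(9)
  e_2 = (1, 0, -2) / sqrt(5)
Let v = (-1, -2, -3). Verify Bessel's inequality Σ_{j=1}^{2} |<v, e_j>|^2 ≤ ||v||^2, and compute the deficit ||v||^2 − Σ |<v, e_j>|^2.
Σ |<v, e_j>|^2 = 46/9; ||v||^2 = 14; deficit = 80/9

Write each e_j = u_j / sqrt(<u_j, u_j>) where u_j is the displayed integer vector. Then <v, e_j> = <v, u_j> / sqrt(<u_j, u_j>), so |<v, e_j>|^2 = <v, u_j>^2 / <u_j, u_j>.
Coefficients: <v, e_1> = -1/sqrt(9), <v, e_2> = 5/sqrt(5).
Square and sum: Σ |<v, e_j>|^2 = 46/9.
Compute ||v||^2 = v·v = 14.
Deficit = 14 − 46/9 = 80/9 ≥ 0, confirming Bessel's inequality. (The deficit equals ||v − Σ <v,e_j> e_j||^2, the squared distance from v to span{e_j}.)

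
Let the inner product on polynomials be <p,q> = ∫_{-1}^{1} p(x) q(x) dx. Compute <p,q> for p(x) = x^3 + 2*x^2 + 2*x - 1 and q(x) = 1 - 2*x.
<p,q> = -62/15

Expand the product: p(x)·q(x) = -2*x^4 - 3*x^3 - 2*x^2 + 4*x - 1.
∫_{-1}^{1} of each monomial x^k gives [2/(k+1) if k even, 0 if k odd]. Integrating term-by-term (or equivalently evaluating the antiderivative F(x) = -2*x^5/5 - 3*x^4/4 - 2*x^3/3 + 2*x^2 - x at the endpoints):
  F(1) − F(−1) = -49/60 − (199/60) = -62/15.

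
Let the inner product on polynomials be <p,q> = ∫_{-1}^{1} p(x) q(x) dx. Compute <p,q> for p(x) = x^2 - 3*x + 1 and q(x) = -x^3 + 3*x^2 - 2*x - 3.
<p,q> = 2/5

Expand the product: p(x)·q(x) = -x^5 + 6*x^4 - 12*x^3 + 6*x^2 + 7*x - 3.
∫_{-1}^{1} of each monomial x^k gives [2/(k+1) if k even, 0 if k odd]. Integrating term-by-term (or equivalently evaluating the antiderivative F(x) = -x^6/6 + 6*x^5/5 - 3*x^4 + 2*x^3 + 7*x^2/2 - 3*x at the endpoints):
  F(1) − F(−1) = 8/15 − (2/15) = 2/5.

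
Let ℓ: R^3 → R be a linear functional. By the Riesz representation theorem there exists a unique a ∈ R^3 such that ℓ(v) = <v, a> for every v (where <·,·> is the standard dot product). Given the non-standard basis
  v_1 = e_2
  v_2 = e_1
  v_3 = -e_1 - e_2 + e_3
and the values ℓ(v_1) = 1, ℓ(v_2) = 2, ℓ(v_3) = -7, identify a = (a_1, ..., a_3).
a = (2, 1, -4)

Write a = (a_1, ..., a_3) in the standard basis. For each basis vector v_i, ℓ(v_i) = <v_i, a> is a linear equation in the a_j's. Collect the n equations into a matrix system V a = ℓ, where row i of V is v_i (expressed in the standard basis). Since V is invertible (lower-triangular with 1s on the diagonal, up to permutation), solve by back-substitution:
  V =
[[0, 1, 0],
 [1, 0, 0],
 [-1, -1, 1]]
  V a = (1, 2, -7)
Solving gives a = (2, 1, -4).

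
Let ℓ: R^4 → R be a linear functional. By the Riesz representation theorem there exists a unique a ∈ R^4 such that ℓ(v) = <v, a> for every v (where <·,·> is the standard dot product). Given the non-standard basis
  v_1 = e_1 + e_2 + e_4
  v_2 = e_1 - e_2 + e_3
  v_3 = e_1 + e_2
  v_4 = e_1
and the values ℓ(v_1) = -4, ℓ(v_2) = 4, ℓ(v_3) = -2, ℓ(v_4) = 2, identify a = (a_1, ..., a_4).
a = (2, -4, -2, -2)

Write a = (a_1, ..., a_4) in the standard basis. For each basis vector v_i, ℓ(v_i) = <v_i, a> is a linear equation in the a_j's. Collect the n equations into a matrix system V a = ℓ, where row i of V is v_i (expressed in the standard basis). Since V is invertible (lower-triangular with 1s on the diagonal, up to permutation), solve by back-substitution:
  V =
[[1, 1, 0, 1],
 [1, -1, 1, 0],
 [1, 1, 0, 0],
 [1, 0, 0, 0]]
  V a = (-4, 4, -2, 2)
Solving gives a = (2, -4, -2, -2).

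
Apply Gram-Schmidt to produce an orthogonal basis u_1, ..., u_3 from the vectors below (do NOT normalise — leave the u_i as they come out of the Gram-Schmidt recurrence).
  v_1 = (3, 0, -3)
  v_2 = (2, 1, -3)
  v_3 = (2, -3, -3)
Orthogonal basis:
  u_1 = (3, 0, -3)
  u_2 = (-1/2, 1, -1/2)
  u_3 = (-4/3, -4/3, -4/3)

Apply the Gram-Schmidt recurrence
  u_1 = v_1
  u_i = v_i − Σ_{j<i} ((v_i · u_j) / (u_j · u_j)) · u_j.

Step by step this gives:
  u_1 = (3, 0, -3)
  u_2 = (-1/2, 1, -1/2)
  u_3 = (-4/3, -4/3, -4/3)

Orthogonality check:
  u_2 · u_1 = 0 (should be 0)
  u_3 · u_1 = 0 (should be 0)
  u_3 · u_2 = 0 (should be 0)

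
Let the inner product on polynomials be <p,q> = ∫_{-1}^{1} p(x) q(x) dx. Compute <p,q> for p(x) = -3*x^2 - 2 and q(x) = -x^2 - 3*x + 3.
<p,q> = -232/15

Expand the product: p(x)·q(x) = 3*x^4 + 9*x^3 - 7*x^2 + 6*x - 6.
∫_{-1}^{1} of each monomial x^k gives [2/(k+1) if k even, 0 if k odd]. Integrating term-by-term (or equivalently evaluating the antiderivative F(x) = 3*x^5/5 + 9*x^4/4 - 7*x^3/3 + 3*x^2 - 6*x at the endpoints):
  F(1) − F(−1) = -149/60 − (779/60) = -232/15.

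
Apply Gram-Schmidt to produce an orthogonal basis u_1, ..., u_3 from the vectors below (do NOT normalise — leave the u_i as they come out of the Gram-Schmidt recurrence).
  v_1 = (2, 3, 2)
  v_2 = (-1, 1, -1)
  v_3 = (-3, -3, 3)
Orthogonal basis:
  u_1 = (2, 3, 2)
  u_2 = (-15/17, 20/17, -15/17)
  u_3 = (-3, 0, 3)

Apply the Gram-Schmidt recurrence
  u_1 = v_1
  u_i = v_i − Σ_{j<i} ((v_i · u_j) / (u_j · u_j)) · u_j.

Step by step this gives:
  u_1 = (2, 3, 2)
  u_2 = (-15/17, 20/17, -15/17)
  u_3 = (-3, 0, 3)

Orthogonality check:
  u_2 · u_1 = 0 (should be 0)
  u_3 · u_1 = 0 (should be 0)
  u_3 · u_2 = 0 (should be 0)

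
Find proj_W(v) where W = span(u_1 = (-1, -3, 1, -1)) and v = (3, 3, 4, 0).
proj_W(v) = (2/3, 2, -2/3, 2/3)

Set up U = [u_1 | ... | u_1] ∈ R^(4×1). The projector onto W = col(U) is P = U (U^T U)^(-1) U^T.
Compute U^T U =
  [12],
and U^T v = (-8).
Solve U^T U · c = U^T v for the coefficients: c = (-2/3). The projection is proj_W(v) = U c.
Check: (v - proj_W(v)) · u_1 = 0  (should be 0).
Result: proj_W(v) = (2/3, 2, -2/3, 2/3).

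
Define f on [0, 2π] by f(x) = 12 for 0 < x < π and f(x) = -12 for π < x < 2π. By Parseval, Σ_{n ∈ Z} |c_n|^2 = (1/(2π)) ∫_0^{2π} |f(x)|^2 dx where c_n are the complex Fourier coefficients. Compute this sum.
Σ |c_n|^2 = 144

Parseval equates the L^2 energy of f (normalised by 1/(2π)) with the ℓ^2 sum of its Fourier coefficients: (1/(2π)) ∫_0^{2π} |f|^2 = Σ |c_n|^2.
Compute the left side: (1/(2π)) [∫_0^π 12^2 dx + ∫_π^{2π} (-12)^2 dx] = (1/(2π)) · (144π + 144π) = (144 + 144)/2 = 144.
So Σ_{n ∈ Z} |c_n|^2 = 144.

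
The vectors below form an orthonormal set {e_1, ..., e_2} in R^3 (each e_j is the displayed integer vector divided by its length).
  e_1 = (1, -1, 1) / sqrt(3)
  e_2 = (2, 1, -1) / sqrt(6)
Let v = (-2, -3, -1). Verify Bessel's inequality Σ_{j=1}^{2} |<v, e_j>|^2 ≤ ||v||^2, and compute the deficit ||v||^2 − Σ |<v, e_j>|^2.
Σ |<v, e_j>|^2 = 6; ||v||^2 = 14; deficit = 8

Write each e_j = u_j / sqrt(<u_j, u_j>) where u_j is the displayed integer vector. Then <v, e_j> = <v, u_j> / sqrt(<u_j, u_j>), so |<v, e_j>|^2 = <v, u_j>^2 / <u_j, u_j>.
Coefficients: <v, e_1> = 0/sqrt(3), <v, e_2> = -6/sqrt(6).
Square and sum: Σ |<v, e_j>|^2 = 6.
Compute ||v||^2 = v·v = 14.
Deficit = 14 − 6 = 8 ≥ 0, confirming Bessel's inequality. (The deficit equals ||v − Σ <v,e_j> e_j||^2, the squared distance from v to span{e_j}.)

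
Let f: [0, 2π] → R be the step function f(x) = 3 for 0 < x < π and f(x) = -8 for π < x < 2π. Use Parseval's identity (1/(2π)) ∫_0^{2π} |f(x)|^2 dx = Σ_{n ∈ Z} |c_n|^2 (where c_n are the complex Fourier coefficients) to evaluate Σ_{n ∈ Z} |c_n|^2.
Σ |c_n|^2 = 73/2

Parseval equates the L^2 energy of f (normalised by 1/(2π)) with the ℓ^2 sum of its Fourier coefficients: (1/(2π)) ∫_0^{2π} |f|^2 = Σ |c_n|^2.
Compute the left side: (1/(2π)) [∫_0^π 3^2 dx + ∫_π^{2π} (-8)^2 dx] = (1/(2π)) · (9π + 64π) = (9 + 64)/2 = 73/2.
So Σ_{n ∈ Z} |c_n|^2 = 73/2.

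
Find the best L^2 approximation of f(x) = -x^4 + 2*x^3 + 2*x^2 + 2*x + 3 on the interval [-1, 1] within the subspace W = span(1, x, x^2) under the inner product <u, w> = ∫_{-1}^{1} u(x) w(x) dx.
g(x) = 8*x^2/7 + 16*x/5 + 108/35

The best approximation g ∈ W is the orthogonal projection of f onto W. Writing g = a_0 + a_1 x + a_2 x^2, the coefficients solve the normal equations G · a = b where
  G_{ij} = <φ_i, φ_j> and b_i = <f, φ_i>, with φ_0 = 1, φ_1 = x, φ_2 = x^2.
G =
  [2, 0, 2/3]
  [0, 2/3, 0]
  [2/3, 0, 2/5],
b = (104/15, 32/15, 88/35).
Solving gives a_0 = 108/35, a_1 = 16/5, a_2 = 8/7, so
  g(x) = 8*x^2/7 + 16*x/5 + 108/35.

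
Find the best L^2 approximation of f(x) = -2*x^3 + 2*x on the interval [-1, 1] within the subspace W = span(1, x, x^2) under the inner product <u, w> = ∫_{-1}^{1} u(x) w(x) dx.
g(x) = 4*x/5

The best approximation g ∈ W is the orthogonal projection of f onto W. Writing g = a_0 + a_1 x + a_2 x^2, the coefficients solve the normal equations G · a = b where
  G_{ij} = <φ_i, φ_j> and b_i = <f, φ_i>, with φ_0 = 1, φ_1 = x, φ_2 = x^2.
G =
  [2, 0, 2/3]
  [0, 2/3, 0]
  [2/3, 0, 2/5],
b = (0, 8/15, 0).
Solving gives a_0 = 0, a_1 = 4/5, a_2 = 0, so
  g(x) = 4*x/5.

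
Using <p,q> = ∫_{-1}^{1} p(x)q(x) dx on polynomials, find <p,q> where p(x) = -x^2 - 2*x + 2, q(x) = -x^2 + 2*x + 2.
<p,q> = 46/15

Expand the product: p(x)·q(x) = x^4 - 8*x^2 + 4.
∫_{-1}^{1} of each monomial x^k gives [2/(k+1) if k even, 0 if k odd]. Integrating term-by-term (or equivalently evaluating the antiderivative F(x) = x^5/5 - 8*x^3/3 + 4*x at the endpoints):
  F(1) − F(−1) = 23/15 − (-23/15) = 46/15.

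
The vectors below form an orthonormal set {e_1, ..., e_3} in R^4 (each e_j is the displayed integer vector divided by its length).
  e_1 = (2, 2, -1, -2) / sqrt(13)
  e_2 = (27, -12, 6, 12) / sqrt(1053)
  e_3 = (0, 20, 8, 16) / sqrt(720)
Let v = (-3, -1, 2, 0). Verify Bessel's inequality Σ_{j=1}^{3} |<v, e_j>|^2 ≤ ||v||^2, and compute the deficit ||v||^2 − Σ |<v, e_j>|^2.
Σ |<v, e_j>|^2 = 54/5; ||v||^2 = 14; deficit = 16/5

Write each e_j = u_j / sqrt(<u_j, u_j>) where u_j is the displayed integer vector. Then <v, e_j> = <v, u_j> / sqrt(<u_j, u_j>), so |<v, e_j>|^2 = <v, u_j>^2 / <u_j, u_j>.
Coefficients: <v, e_1> = -10/sqrt(13), <v, e_2> = -57/sqrt(1053), <v, e_3> = -4/sqrt(720).
Square and sum: Σ |<v, e_j>|^2 = 54/5.
Compute ||v||^2 = v·v = 14.
Deficit = 14 − 54/5 = 16/5 ≥ 0, confirming Bessel's inequality. (The deficit equals ||v − Σ <v,e_j> e_j||^2, the squared distance from v to span{e_j}.)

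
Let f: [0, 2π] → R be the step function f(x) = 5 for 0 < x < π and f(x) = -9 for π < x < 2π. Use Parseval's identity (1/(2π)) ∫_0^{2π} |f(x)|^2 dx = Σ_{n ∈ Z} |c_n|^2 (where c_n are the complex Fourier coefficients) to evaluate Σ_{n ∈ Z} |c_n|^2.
Σ |c_n|^2 = 53

Parseval equates the L^2 energy of f (normalised by 1/(2π)) with the ℓ^2 sum of its Fourier coefficients: (1/(2π)) ∫_0^{2π} |f|^2 = Σ |c_n|^2.
Compute the left side: (1/(2π)) [∫_0^π 5^2 dx + ∫_π^{2π} (-9)^2 dx] = (1/(2π)) · (25π + 81π) = (25 + 81)/2 = 53.
So Σ_{n ∈ Z} |c_n|^2 = 53.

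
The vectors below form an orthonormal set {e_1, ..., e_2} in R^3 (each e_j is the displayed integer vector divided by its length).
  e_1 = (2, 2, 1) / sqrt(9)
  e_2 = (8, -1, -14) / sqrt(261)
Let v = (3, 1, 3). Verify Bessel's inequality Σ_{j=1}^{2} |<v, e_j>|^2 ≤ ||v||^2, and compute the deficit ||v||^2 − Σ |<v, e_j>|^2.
Σ |<v, e_j>|^2 = 430/29; ||v||^2 = 19; deficit = 121/29

Write each e_j = u_j / sqrt(<u_j, u_j>) where u_j is the displayed integer vector. Then <v, e_j> = <v, u_j> / sqrt(<u_j, u_j>), so |<v, e_j>|^2 = <v, u_j>^2 / <u_j, u_j>.
Coefficients: <v, e_1> = 11/sqrt(9), <v, e_2> = -19/sqrt(261).
Square and sum: Σ |<v, e_j>|^2 = 430/29.
Compute ||v||^2 = v·v = 19.
Deficit = 19 − 430/29 = 121/29 ≥ 0, confirming Bessel's inequality. (The deficit equals ||v − Σ <v,e_j> e_j||^2, the squared distance from v to span{e_j}.)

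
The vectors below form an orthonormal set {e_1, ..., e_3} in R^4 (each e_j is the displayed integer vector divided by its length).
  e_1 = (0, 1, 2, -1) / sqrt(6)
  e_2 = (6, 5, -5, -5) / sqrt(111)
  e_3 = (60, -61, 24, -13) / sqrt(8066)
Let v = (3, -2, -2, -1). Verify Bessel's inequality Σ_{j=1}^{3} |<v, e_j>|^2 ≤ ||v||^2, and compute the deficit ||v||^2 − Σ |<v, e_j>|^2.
Σ |<v, e_j>|^2 = 1937/109; ||v||^2 = 18; deficit = 25/109

Write each e_j = u_j / sqrt(<u_j, u_j>) where u_j is the displayed integer vector. Then <v, e_j> = <v, u_j> / sqrt(<u_j, u_j>), so |<v, e_j>|^2 = <v, u_j>^2 / <u_j, u_j>.
Coefficients: <v, e_1> = -5/sqrt(6), <v, e_2> = 23/sqrt(111), <v, e_3> = 267/sqrt(8066).
Square and sum: Σ |<v, e_j>|^2 = 1937/109.
Compute ||v||^2 = v·v = 18.
Deficit = 18 − 1937/109 = 25/109 ≥ 0, confirming Bessel's inequality. (The deficit equals ||v − Σ <v,e_j> e_j||^2, the squared distance from v to span{e_j}.)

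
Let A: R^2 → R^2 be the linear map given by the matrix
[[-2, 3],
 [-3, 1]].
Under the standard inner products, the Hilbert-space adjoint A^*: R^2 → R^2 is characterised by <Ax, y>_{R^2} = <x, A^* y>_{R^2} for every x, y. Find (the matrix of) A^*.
A^* = A^T =
[[-2, -3],
 [3, 1]]

For real matrices with standard dot products, the defining identity <Ax, y> = <x, A^* y> gives (Ax)^T y = x^T (A^*) y, i.e. x^T A^T y = x^T (A^*) y. Since this holds for all x, y, we must have A^* = A^T. Therefore
A^* =
[[-2, -3],
 [3, 1]].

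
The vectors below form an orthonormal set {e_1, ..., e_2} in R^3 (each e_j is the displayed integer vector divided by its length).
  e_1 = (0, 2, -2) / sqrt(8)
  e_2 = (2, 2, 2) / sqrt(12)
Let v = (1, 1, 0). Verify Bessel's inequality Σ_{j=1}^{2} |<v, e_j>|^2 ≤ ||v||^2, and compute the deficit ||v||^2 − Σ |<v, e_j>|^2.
Σ |<v, e_j>|^2 = 11/6; ||v||^2 = 2; deficit = 1/6

Write each e_j = u_j / sqrt(<u_j, u_j>) where u_j is the displayed integer vector. Then <v, e_j> = <v, u_j> / sqrt(<u_j, u_j>), so |<v, e_j>|^2 = <v, u_j>^2 / <u_j, u_j>.
Coefficients: <v, e_1> = 2/sqrt(8), <v, e_2> = 4/sqrt(12).
Square and sum: Σ |<v, e_j>|^2 = 11/6.
Compute ||v||^2 = v·v = 2.
Deficit = 2 − 11/6 = 1/6 ≥ 0, confirming Bessel's inequality. (The deficit equals ||v − Σ <v,e_j> e_j||^2, the squared distance from v to span{e_j}.)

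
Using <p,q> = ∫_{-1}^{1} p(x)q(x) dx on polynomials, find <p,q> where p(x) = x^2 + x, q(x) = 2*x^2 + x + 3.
<p,q> = 52/15

Expand the product: p(x)·q(x) = 2*x^4 + 3*x^3 + 4*x^2 + 3*x.
∫_{-1}^{1} of each monomial x^k gives [2/(k+1) if k even, 0 if k odd]. Integrating term-by-term (or equivalently evaluating the antiderivative F(x) = 2*x^5/5 + 3*x^4/4 + 4*x^3/3 + 3*x^2/2 at the endpoints):
  F(1) − F(−1) = 239/60 − (31/60) = 52/15.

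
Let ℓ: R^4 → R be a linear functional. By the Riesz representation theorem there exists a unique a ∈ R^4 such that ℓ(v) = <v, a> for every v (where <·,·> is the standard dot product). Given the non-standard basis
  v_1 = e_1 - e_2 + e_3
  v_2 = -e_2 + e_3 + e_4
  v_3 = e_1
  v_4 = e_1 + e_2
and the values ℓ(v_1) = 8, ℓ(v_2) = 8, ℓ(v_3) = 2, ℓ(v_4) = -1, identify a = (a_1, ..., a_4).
a = (2, -3, 3, 2)

Write a = (a_1, ..., a_4) in the standard basis. For each basis vector v_i, ℓ(v_i) = <v_i, a> is a linear equation in the a_j's. Collect the n equations into a matrix system V a = ℓ, where row i of V is v_i (expressed in the standard basis). Since V is invertible (lower-triangular with 1s on the diagonal, up to permutation), solve by back-substitution:
  V =
[[1, -1, 1, 0],
 [0, -1, 1, 1],
 [1, 0, 0, 0],
 [1, 1, 0, 0]]
  V a = (8, 8, 2, -1)
Solving gives a = (2, -3, 3, 2).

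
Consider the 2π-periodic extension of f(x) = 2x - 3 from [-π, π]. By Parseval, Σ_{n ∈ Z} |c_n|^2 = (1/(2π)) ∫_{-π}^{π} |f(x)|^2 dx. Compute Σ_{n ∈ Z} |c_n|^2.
Σ |c_n|^2 = 4π^2/3 + 9

Expand and integrate term by term over [-π, π]:
  ∫ (2x)^2 dx = 4·(2π^3/3); ∫ 2·2·(-3)·x dx = 0 (odd integrand); ∫ (-3)^2 dx = 9·2π.
So (1/(2π)) ∫_{-π}^{π} (2x - 3)^2 dx = 4π^2/3 + 9 = 4π^2/3 + 9.
Parseval ⇒ Σ |c_n|^2 = 4π^2/3 + 9.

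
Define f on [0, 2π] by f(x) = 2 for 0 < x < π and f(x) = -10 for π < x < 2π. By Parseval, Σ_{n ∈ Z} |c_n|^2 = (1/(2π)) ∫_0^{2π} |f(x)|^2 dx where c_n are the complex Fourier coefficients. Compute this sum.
Σ |c_n|^2 = 52

Parseval equates the L^2 energy of f (normalised by 1/(2π)) with the ℓ^2 sum of its Fourier coefficients: (1/(2π)) ∫_0^{2π} |f|^2 = Σ |c_n|^2.
Compute the left side: (1/(2π)) [∫_0^π 2^2 dx + ∫_π^{2π} (-10)^2 dx] = (1/(2π)) · (4π + 100π) = (4 + 100)/2 = 52.
So Σ_{n ∈ Z} |c_n|^2 = 52.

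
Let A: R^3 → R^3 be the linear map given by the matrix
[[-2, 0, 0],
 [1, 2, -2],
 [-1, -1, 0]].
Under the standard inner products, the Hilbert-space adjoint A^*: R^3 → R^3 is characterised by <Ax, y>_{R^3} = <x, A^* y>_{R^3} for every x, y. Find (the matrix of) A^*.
A^* = A^T =
[[-2, 1, -1],
 [0, 2, -1],
 [0, -2, 0]]

For real matrices with standard dot products, the defining identity <Ax, y> = <x, A^* y> gives (Ax)^T y = x^T (A^*) y, i.e. x^T A^T y = x^T (A^*) y. Since this holds for all x, y, we must have A^* = A^T. Therefore
A^* =
[[-2, 1, -1],
 [0, 2, -1],
 [0, -2, 0]].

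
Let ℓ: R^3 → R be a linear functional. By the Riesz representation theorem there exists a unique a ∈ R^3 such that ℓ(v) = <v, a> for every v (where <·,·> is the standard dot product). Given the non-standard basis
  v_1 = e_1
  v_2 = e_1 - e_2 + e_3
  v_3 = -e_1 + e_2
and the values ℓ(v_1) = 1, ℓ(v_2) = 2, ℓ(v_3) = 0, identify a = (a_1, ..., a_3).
a = (1, 1, 2)

Write a = (a_1, ..., a_3) in the standard basis. For each basis vector v_i, ℓ(v_i) = <v_i, a> is a linear equation in the a_j's. Collect the n equations into a matrix system V a = ℓ, where row i of V is v_i (expressed in the standard basis). Since V is invertible (lower-triangular with 1s on the diagonal, up to permutation), solve by back-substitution:
  V =
[[1, 0, 0],
 [1, -1, 1],
 [-1, 1, 0]]
  V a = (1, 2, 0)
Solving gives a = (1, 1, 2).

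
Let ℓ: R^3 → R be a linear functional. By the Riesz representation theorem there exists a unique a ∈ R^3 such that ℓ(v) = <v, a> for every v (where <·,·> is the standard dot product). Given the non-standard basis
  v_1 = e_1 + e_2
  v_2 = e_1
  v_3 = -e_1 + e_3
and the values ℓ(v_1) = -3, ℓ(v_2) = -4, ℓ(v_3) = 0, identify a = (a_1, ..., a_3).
a = (-4, 1, -4)

Write a = (a_1, ..., a_3) in the standard basis. For each basis vector v_i, ℓ(v_i) = <v_i, a> is a linear equation in the a_j's. Collect the n equations into a matrix system V a = ℓ, where row i of V is v_i (expressed in the standard basis). Since V is invertible (lower-triangular with 1s on the diagonal, up to permutation), solve by back-substitution:
  V =
[[1, 1, 0],
 [1, 0, 0],
 [-1, 0, 1]]
  V a = (-3, -4, 0)
Solving gives a = (-4, 1, -4).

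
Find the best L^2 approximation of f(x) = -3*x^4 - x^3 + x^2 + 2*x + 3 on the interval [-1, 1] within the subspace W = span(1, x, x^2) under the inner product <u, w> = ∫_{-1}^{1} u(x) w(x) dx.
g(x) = -11*x^2/7 + 7*x/5 + 114/35

The best approximation g ∈ W is the orthogonal projection of f onto W. Writing g = a_0 + a_1 x + a_2 x^2, the coefficients solve the normal equations G · a = b where
  G_{ij} = <φ_i, φ_j> and b_i = <f, φ_i>, with φ_0 = 1, φ_1 = x, φ_2 = x^2.
G =
  [2, 0, 2/3]
  [0, 2/3, 0]
  [2/3, 0, 2/5],
b = (82/15, 14/15, 54/35).
Solving gives a_0 = 114/35, a_1 = 7/5, a_2 = -11/7, so
  g(x) = -11*x^2/7 + 7*x/5 + 114/35.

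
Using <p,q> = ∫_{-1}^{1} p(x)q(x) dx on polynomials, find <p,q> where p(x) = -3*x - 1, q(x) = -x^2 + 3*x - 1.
<p,q> = -10/3

Expand the product: p(x)·q(x) = 3*x^3 - 8*x^2 + 1.
∫_{-1}^{1} of each monomial x^k gives [2/(k+1) if k even, 0 if k odd]. Integrating term-by-term (or equivalently evaluating the antiderivative F(x) = 3*x^4/4 - 8*x^3/3 + x at the endpoints):
  F(1) − F(−1) = -11/12 − (29/12) = -10/3.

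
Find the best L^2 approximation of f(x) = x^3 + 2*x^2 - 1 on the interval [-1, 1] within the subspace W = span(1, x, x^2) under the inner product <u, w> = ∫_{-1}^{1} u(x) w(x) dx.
g(x) = 2*x^2 + 3*x/5 - 1

The best approximation g ∈ W is the orthogonal projection of f onto W. Writing g = a_0 + a_1 x + a_2 x^2, the coefficients solve the normal equations G · a = b where
  G_{ij} = <φ_i, φ_j> and b_i = <f, φ_i>, with φ_0 = 1, φ_1 = x, φ_2 = x^2.
G =
  [2, 0, 2/3]
  [0, 2/3, 0]
  [2/3, 0, 2/5],
b = (-2/3, 2/5, 2/15).
Solving gives a_0 = -1, a_1 = 3/5, a_2 = 2, so
  g(x) = 2*x^2 + 3*x/5 - 1.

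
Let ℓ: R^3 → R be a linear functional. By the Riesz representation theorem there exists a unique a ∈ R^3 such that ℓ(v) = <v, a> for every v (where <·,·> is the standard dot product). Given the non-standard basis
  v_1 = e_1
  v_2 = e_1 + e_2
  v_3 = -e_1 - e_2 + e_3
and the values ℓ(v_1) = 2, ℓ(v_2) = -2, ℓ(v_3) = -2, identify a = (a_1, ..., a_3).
a = (2, -4, -4)

Write a = (a_1, ..., a_3) in the standard basis. For each basis vector v_i, ℓ(v_i) = <v_i, a> is a linear equation in the a_j's. Collect the n equations into a matrix system V a = ℓ, where row i of V is v_i (expressed in the standard basis). Since V is invertible (lower-triangular with 1s on the diagonal, up to permutation), solve by back-substitution:
  V =
[[1, 0, 0],
 [1, 1, 0],
 [-1, -1, 1]]
  V a = (2, -2, -2)
Solving gives a = (2, -4, -4).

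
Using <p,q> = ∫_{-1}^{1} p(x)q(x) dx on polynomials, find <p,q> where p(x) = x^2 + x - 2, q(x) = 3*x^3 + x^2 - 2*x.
<p,q> = -16/15

Expand the product: p(x)·q(x) = 3*x^5 + 4*x^4 - 7*x^3 - 4*x^2 + 4*x.
∫_{-1}^{1} of each monomial x^k gives [2/(k+1) if k even, 0 if k odd]. Integrating term-by-term (or equivalently evaluating the antiderivative F(x) = x^6/2 + 4*x^5/5 - 7*x^4/4 - 4*x^3/3 + 2*x^2 at the endpoints):
  F(1) − F(−1) = 13/60 − (77/60) = -16/15.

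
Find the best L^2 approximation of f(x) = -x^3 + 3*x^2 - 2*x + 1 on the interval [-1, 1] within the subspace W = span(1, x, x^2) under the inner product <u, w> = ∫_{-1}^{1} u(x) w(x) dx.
g(x) = 3*x^2 - 13*x/5 + 1

The best approximation g ∈ W is the orthogonal projection of f onto W. Writing g = a_0 + a_1 x + a_2 x^2, the coefficients solve the normal equations G · a = b where
  G_{ij} = <φ_i, φ_j> and b_i = <f, φ_i>, with φ_0 = 1, φ_1 = x, φ_2 = x^2.
G =
  [2, 0, 2/3]
  [0, 2/3, 0]
  [2/3, 0, 2/5],
b = (4, -26/15, 28/15).
Solving gives a_0 = 1, a_1 = -13/5, a_2 = 3, so
  g(x) = 3*x^2 - 13*x/5 + 1.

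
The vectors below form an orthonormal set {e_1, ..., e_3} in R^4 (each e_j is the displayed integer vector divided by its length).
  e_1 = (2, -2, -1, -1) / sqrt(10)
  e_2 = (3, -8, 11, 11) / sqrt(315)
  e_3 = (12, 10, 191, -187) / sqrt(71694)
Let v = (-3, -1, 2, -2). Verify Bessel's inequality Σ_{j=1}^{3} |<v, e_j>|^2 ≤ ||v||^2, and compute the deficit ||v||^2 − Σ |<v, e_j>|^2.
Σ |<v, e_j>|^2 = 4913/569; ||v||^2 = 18; deficit = 5329/569

Write each e_j = u_j / sqrt(<u_j, u_j>) where u_j is the displayed integer vector. Then <v, e_j> = <v, u_j> / sqrt(<u_j, u_j>), so |<v, e_j>|^2 = <v, u_j>^2 / <u_j, u_j>.
Coefficients: <v, e_1> = -4/sqrt(10), <v, e_2> = -1/sqrt(315), <v, e_3> = 710/sqrt(71694).
Square and sum: Σ |<v, e_j>|^2 = 4913/569.
Compute ||v||^2 = v·v = 18.
Deficit = 18 − 4913/569 = 5329/569 ≥ 0, confirming Bessel's inequality. (The deficit equals ||v − Σ <v,e_j> e_j||^2, the squared distance from v to span{e_j}.)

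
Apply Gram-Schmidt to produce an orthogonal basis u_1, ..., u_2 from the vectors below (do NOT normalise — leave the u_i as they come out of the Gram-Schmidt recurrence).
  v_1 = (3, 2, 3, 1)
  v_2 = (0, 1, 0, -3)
Orthogonal basis:
  u_1 = (3, 2, 3, 1)
  u_2 = (3/23, 25/23, 3/23, -68/23)

Apply the Gram-Schmidt recurrence
  u_1 = v_1
  u_i = v_i − Σ_{j<i} ((v_i · u_j) / (u_j · u_j)) · u_j.

Step by step this gives:
  u_1 = (3, 2, 3, 1)
  u_2 = (3/23, 25/23, 3/23, -68/23)

Orthogonality check:
  u_2 · u_1 = 0 (should be 0)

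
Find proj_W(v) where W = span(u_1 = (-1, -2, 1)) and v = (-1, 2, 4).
proj_W(v) = (-1/6, -1/3, 1/6)

Set up U = [u_1 | ... | u_1] ∈ R^(3×1). The projector onto W = col(U) is P = U (U^T U)^(-1) U^T.
Compute U^T U =
  [6],
and U^T v = (1).
Solve U^T U · c = U^T v for the coefficients: c = (1/6). The projection is proj_W(v) = U c.
Check: (v - proj_W(v)) · u_1 = 0  (should be 0).
Result: proj_W(v) = (-1/6, -1/3, 1/6).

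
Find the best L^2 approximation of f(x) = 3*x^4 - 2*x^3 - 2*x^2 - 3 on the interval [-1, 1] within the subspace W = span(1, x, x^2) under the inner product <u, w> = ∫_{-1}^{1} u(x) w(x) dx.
g(x) = 4*x^2/7 - 6*x/5 - 114/35

The best approximation g ∈ W is the orthogonal projection of f onto W. Writing g = a_0 + a_1 x + a_2 x^2, the coefficients solve the normal equations G · a = b where
  G_{ij} = <φ_i, φ_j> and b_i = <f, φ_i>, with φ_0 = 1, φ_1 = x, φ_2 = x^2.
G =
  [2, 0, 2/3]
  [0, 2/3, 0]
  [2/3, 0, 2/5],
b = (-92/15, -4/5, -68/35).
Solving gives a_0 = -114/35, a_1 = -6/5, a_2 = 4/7, so
  g(x) = 4*x^2/7 - 6*x/5 - 114/35.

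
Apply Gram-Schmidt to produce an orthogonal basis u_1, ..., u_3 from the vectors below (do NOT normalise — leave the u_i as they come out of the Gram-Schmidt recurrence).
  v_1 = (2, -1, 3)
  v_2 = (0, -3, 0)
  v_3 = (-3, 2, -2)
Orthogonal basis:
  u_1 = (2, -1, 3)
  u_2 = (-3/7, -39/14, -9/14)
  u_3 = (-15/13, 0, 10/13)

Apply the Gram-Schmidt recurrence
  u_1 = v_1
  u_i = v_i − Σ_{j<i} ((v_i · u_j) / (u_j · u_j)) · u_j.

Step by step this gives:
  u_1 = (2, -1, 3)
  u_2 = (-3/7, -39/14, -9/14)
  u_3 = (-15/13, 0, 10/13)

Orthogonality check:
  u_2 · u_1 = 0 (should be 0)
  u_3 · u_1 = 0 (should be 0)
  u_3 · u_2 = 0 (should be 0)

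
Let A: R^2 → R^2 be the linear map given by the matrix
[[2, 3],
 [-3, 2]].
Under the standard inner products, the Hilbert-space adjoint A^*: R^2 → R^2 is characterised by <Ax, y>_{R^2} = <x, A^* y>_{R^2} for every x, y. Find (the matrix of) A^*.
A^* = A^T =
[[2, -3],
 [3, 2]]

For real matrices with standard dot products, the defining identity <Ax, y> = <x, A^* y> gives (Ax)^T y = x^T (A^*) y, i.e. x^T A^T y = x^T (A^*) y. Since this holds for all x, y, we must have A^* = A^T. Therefore
A^* =
[[2, -3],
 [3, 2]].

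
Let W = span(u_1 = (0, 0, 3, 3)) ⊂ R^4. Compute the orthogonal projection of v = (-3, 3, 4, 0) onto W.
proj_W(v) = (0, 0, 2, 2)

Set up U = [u_1 | ... | u_1] ∈ R^(4×1). The projector onto W = col(U) is P = U (U^T U)^(-1) U^T.
Compute U^T U =
  [18],
and U^T v = (12).
Solve U^T U · c = U^T v for the coefficients: c = (2/3). The projection is proj_W(v) = U c.
Check: (v - proj_W(v)) · u_1 = 0  (should be 0).
Result: proj_W(v) = (0, 0, 2, 2).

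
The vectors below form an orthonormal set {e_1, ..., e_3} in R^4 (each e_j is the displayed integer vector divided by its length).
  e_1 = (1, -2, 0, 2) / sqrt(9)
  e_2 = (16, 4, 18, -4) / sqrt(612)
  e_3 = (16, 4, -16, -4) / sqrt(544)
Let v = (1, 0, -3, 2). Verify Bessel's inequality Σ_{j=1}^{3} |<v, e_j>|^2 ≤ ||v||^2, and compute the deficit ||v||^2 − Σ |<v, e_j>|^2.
Σ |<v, e_j>|^2 = 12; ||v||^2 = 14; deficit = 2

Write each e_j = u_j / sqrt(<u_j, u_j>) where u_j is the displayed integer vector. Then <v, e_j> = <v, u_j> / sqrt(<u_j, u_j>), so |<v, e_j>|^2 = <v, u_j>^2 / <u_j, u_j>.
Coefficients: <v, e_1> = 5/sqrt(9), <v, e_2> = -46/sqrt(612), <v, e_3> = 56/sqrt(544).
Square and sum: Σ |<v, e_j>|^2 = 12.
Compute ||v||^2 = v·v = 14.
Deficit = 14 − 12 = 2 ≥ 0, confirming Bessel's inequality. (The deficit equals ||v − Σ <v,e_j> e_j||^2, the squared distance from v to span{e_j}.)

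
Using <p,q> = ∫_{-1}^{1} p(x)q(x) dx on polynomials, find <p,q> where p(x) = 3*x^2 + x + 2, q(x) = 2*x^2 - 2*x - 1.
<p,q> = -34/15

Expand the product: p(x)·q(x) = 6*x^4 - 4*x^3 - x^2 - 5*x - 2.
∫_{-1}^{1} of each monomial x^k gives [2/(k+1) if k even, 0 if k odd]. Integrating term-by-term (or equivalently evaluating the antiderivative F(x) = 6*x^5/5 - x^4 - x^3/3 - 5*x^2/2 - 2*x at the endpoints):
  F(1) − F(−1) = -139/30 − (-71/30) = -34/15.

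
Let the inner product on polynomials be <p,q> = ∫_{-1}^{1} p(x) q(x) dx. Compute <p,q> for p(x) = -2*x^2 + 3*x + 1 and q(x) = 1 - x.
<p,q> = -4/3

Expand the product: p(x)·q(x) = 2*x^3 - 5*x^2 + 2*x + 1.
∫_{-1}^{1} of each monomial x^k gives [2/(k+1) if k even, 0 if k odd]. Integrating term-by-term (or equivalently evaluating the antiderivative F(x) = x^4/2 - 5*x^3/3 + x^2 + x at the endpoints):
  F(1) − F(−1) = 5/6 − (13/6) = -4/3.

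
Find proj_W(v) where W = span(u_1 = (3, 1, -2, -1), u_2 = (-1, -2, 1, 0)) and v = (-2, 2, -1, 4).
proj_W(v) = (-84/41, 117/41, 27/41, 57/41)

Set up U = [u_1 | ... | u_2] ∈ R^(4×2). The projector onto W = col(U) is P = U (U^T U)^(-1) U^T.
Compute U^T U =
  [15, -7]
  [-7, 6],
and U^T v = (-6, -3).
Solve U^T U · c = U^T v for the coefficients: c = (-57/41, -87/41). The projection is proj_W(v) = U c.
Check: (v - proj_W(v)) · u_1 = 0  (should be 0).
Check: (v - proj_W(v)) · u_2 = 0  (should be 0).
Result: proj_W(v) = (-84/41, 117/41, 27/41, 57/41).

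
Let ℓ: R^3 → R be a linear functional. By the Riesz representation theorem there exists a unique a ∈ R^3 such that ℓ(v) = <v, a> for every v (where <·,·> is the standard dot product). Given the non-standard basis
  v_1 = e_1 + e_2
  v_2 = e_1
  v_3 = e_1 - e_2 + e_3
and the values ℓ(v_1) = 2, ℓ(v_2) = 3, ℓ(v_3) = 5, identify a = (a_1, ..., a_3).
a = (3, -1, 1)

Write a = (a_1, ..., a_3) in the standard basis. For each basis vector v_i, ℓ(v_i) = <v_i, a> is a linear equation in the a_j's. Collect the n equations into a matrix system V a = ℓ, where row i of V is v_i (expressed in the standard basis). Since V is invertible (lower-triangular with 1s on the diagonal, up to permutation), solve by back-substitution:
  V =
[[1, 1, 0],
 [1, 0, 0],
 [1, -1, 1]]
  V a = (2, 3, 5)
Solving gives a = (3, -1, 1).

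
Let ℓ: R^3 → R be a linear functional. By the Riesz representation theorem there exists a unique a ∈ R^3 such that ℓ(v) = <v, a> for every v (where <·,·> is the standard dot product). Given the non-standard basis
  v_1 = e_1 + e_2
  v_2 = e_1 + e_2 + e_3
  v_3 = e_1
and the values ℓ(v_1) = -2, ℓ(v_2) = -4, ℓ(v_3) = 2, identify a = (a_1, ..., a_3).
a = (2, -4, -2)

Write a = (a_1, ..., a_3) in the standard basis. For each basis vector v_i, ℓ(v_i) = <v_i, a> is a linear equation in the a_j's. Collect the n equations into a matrix system V a = ℓ, where row i of V is v_i (expressed in the standard basis). Since V is invertible (lower-triangular with 1s on the diagonal, up to permutation), solve by back-substitution:
  V =
[[1, 1, 0],
 [1, 1, 1],
 [1, 0, 0]]
  V a = (-2, -4, 2)
Solving gives a = (2, -4, -2).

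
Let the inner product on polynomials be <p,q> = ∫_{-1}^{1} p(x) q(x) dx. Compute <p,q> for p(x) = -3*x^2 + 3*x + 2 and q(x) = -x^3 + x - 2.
<p,q> = -16/5

Expand the product: p(x)·q(x) = 3*x^5 - 3*x^4 - 5*x^3 + 9*x^2 - 4*x - 4.
∫_{-1}^{1} of each monomial x^k gives [2/(k+1) if k even, 0 if k odd]. Integrating term-by-term (or equivalently evaluating the antiderivative F(x) = x^6/2 - 3*x^5/5 - 5*x^4/4 + 3*x^3 - 2*x^2 - 4*x at the endpoints):
  F(1) − F(−1) = -87/20 − (-23/20) = -16/5.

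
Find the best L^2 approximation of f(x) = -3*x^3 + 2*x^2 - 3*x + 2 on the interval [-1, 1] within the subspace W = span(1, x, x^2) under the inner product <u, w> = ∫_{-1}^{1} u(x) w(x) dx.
g(x) = 2*x^2 - 24*x/5 + 2

The best approximation g ∈ W is the orthogonal projection of f onto W. Writing g = a_0 + a_1 x + a_2 x^2, the coefficients solve the normal equations G · a = b where
  G_{ij} = <φ_i, φ_j> and b_i = <f, φ_i>, with φ_0 = 1, φ_1 = x, φ_2 = x^2.
G =
  [2, 0, 2/3]
  [0, 2/3, 0]
  [2/3, 0, 2/5],
b = (16/3, -16/5, 32/15).
Solving gives a_0 = 2, a_1 = -24/5, a_2 = 2, so
  g(x) = 2*x^2 - 24*x/5 + 2.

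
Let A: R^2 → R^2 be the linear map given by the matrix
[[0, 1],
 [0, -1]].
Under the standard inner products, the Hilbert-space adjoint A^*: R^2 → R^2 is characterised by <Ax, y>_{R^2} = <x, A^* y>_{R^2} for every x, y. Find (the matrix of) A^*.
A^* = A^T =
[[0, 0],
 [1, -1]]

For real matrices with standard dot products, the defining identity <Ax, y> = <x, A^* y> gives (Ax)^T y = x^T (A^*) y, i.e. x^T A^T y = x^T (A^*) y. Since this holds for all x, y, we must have A^* = A^T. Therefore
A^* =
[[0, 0],
 [1, -1]].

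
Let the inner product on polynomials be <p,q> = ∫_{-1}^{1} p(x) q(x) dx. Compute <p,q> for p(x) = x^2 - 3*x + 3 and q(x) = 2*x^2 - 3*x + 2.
<p,q> = 362/15

Expand the product: p(x)·q(x) = 2*x^4 - 9*x^3 + 17*x^2 - 15*x + 6.
∫_{-1}^{1} of each monomial x^k gives [2/(k+1) if k even, 0 if k odd]. Integrating term-by-term (or equivalently evaluating the antiderivative F(x) = 2*x^5/5 - 9*x^4/4 + 17*x^3/3 - 15*x^2/2 + 6*x at the endpoints):
  F(1) − F(−1) = 139/60 − (-1309/60) = 362/15.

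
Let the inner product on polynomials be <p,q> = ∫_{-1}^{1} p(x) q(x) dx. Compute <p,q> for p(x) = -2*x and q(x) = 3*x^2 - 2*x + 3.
<p,q> = 8/3

Expand the product: p(x)·q(x) = -6*x^3 + 4*x^2 - 6*x.
∫_{-1}^{1} of each monomial x^k gives [2/(k+1) if k even, 0 if k odd]. Integrating term-by-term (or equivalently evaluating the antiderivative F(x) = -3*x^4/2 + 4*x^3/3 - 3*x^2 at the endpoints):
  F(1) − F(−1) = -19/6 − (-35/6) = 8/3.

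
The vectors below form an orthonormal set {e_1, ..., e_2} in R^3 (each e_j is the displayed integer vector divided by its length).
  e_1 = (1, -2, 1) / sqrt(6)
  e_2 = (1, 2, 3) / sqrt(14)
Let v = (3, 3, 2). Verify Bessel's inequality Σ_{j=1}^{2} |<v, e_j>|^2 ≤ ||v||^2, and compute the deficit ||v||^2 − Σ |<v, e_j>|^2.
Σ |<v, e_j>|^2 = 341/21; ||v||^2 = 22; deficit = 121/21

Write each e_j = u_j / sqrt(<u_j, u_j>) where u_j is the displayed integer vector. Then <v, e_j> = <v, u_j> / sqrt(<u_j, u_j>), so |<v, e_j>|^2 = <v, u_j>^2 / <u_j, u_j>.
Coefficients: <v, e_1> = -1/sqrt(6), <v, e_2> = 15/sqrt(14).
Square and sum: Σ |<v, e_j>|^2 = 341/21.
Compute ||v||^2 = v·v = 22.
Deficit = 22 − 341/21 = 121/21 ≥ 0, confirming Bessel's inequality. (The deficit equals ||v − Σ <v,e_j> e_j||^2, the squared distance from v to span{e_j}.)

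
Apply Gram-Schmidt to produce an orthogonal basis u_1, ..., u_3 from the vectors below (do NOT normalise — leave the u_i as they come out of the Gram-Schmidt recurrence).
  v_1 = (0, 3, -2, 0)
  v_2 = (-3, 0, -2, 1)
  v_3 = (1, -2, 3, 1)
Orthogonal basis:
  u_1 = (0, 3, -2, 0)
  u_2 = (-3, -12/13, -18/13, 1)
  u_3 = (-1/83, 38/83, 57/83, 111/83)

Apply the Gram-Schmidt recurrence
  u_1 = v_1
  u_i = v_i − Σ_{j<i} ((v_i · u_j) / (u_j · u_j)) · u_j.

Step by step this gives:
  u_1 = (0, 3, -2, 0)
  u_2 = (-3, -12/13, -18/13, 1)
  u_3 = (-1/83, 38/83, 57/83, 111/83)

Orthogonality check:
  u_2 · u_1 = 0 (should be 0)
  u_3 · u_1 = 0 (should be 0)
  u_3 · u_2 = 0 (should be 0)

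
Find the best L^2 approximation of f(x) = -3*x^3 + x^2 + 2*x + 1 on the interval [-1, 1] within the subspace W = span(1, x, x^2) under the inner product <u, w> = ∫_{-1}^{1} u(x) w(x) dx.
g(x) = x^2 + x/5 + 1

The best approximation g ∈ W is the orthogonal projection of f onto W. Writing g = a_0 + a_1 x + a_2 x^2, the coefficients solve the normal equations G · a = b where
  G_{ij} = <φ_i, φ_j> and b_i = <f, φ_i>, with φ_0 = 1, φ_1 = x, φ_2 = x^2.
G =
  [2, 0, 2/3]
  [0, 2/3, 0]
  [2/3, 0, 2/5],
b = (8/3, 2/15, 16/15).
Solving gives a_0 = 1, a_1 = 1/5, a_2 = 1, so
  g(x) = x^2 + x/5 + 1.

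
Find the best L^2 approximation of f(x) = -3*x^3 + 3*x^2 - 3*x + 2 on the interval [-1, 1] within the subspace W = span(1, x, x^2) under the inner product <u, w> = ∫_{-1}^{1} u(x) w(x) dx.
g(x) = 3*x^2 - 24*x/5 + 2

The best approximation g ∈ W is the orthogonal projection of f onto W. Writing g = a_0 + a_1 x + a_2 x^2, the coefficients solve the normal equations G · a = b where
  G_{ij} = <φ_i, φ_j> and b_i = <f, φ_i>, with φ_0 = 1, φ_1 = x, φ_2 = x^2.
G =
  [2, 0, 2/3]
  [0, 2/3, 0]
  [2/3, 0, 2/5],
b = (6, -16/5, 38/15).
Solving gives a_0 = 2, a_1 = -24/5, a_2 = 3, so
  g(x) = 3*x^2 - 24*x/5 + 2.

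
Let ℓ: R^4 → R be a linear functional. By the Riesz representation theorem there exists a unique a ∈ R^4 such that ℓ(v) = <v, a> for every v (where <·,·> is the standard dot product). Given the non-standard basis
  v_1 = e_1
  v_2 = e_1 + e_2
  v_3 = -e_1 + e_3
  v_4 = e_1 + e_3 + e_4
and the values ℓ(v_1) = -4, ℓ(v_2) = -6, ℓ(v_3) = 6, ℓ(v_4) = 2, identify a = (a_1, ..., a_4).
a = (-4, -2, 2, 4)

Write a = (a_1, ..., a_4) in the standard basis. For each basis vector v_i, ℓ(v_i) = <v_i, a> is a linear equation in the a_j's. Collect the n equations into a matrix system V a = ℓ, where row i of V is v_i (expressed in the standard basis). Since V is invertible (lower-triangular with 1s on the diagonal, up to permutation), solve by back-substitution:
  V =
[[1, 0, 0, 0],
 [1, 1, 0, 0],
 [-1, 0, 1, 0],
 [1, 0, 1, 1]]
  V a = (-4, -6, 6, 2)
Solving gives a = (-4, -2, 2, 4).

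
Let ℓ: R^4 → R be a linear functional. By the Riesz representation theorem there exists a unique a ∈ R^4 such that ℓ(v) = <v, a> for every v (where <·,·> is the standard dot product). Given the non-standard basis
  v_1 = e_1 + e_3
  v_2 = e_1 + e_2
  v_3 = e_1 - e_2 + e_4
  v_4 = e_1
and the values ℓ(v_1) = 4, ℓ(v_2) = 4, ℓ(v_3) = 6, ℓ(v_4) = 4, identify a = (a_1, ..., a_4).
a = (4, 0, 0, 2)

Write a = (a_1, ..., a_4) in the standard basis. For each basis vector v_i, ℓ(v_i) = <v_i, a> is a linear equation in the a_j's. Collect the n equations into a matrix system V a = ℓ, where row i of V is v_i (expressed in the standard basis). Since V is invertible (lower-triangular with 1s on the diagonal, up to permutation), solve by back-substitution:
  V =
[[1, 0, 1, 0],
 [1, 1, 0, 0],
 [1, -1, 0, 1],
 [1, 0, 0, 0]]
  V a = (4, 4, 6, 4)
Solving gives a = (4, 0, 0, 2).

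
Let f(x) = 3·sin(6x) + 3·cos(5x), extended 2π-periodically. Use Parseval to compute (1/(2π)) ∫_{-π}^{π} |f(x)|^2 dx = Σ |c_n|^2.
Σ |c_n|^2 = 9

Expand |f|^2 and use orthogonality of {sin(nx), cos(mx)} on [-π, π]:
  ∫_{-π}^{π} sin(nx)^2 dx = π, ∫ cos(mx)^2 dx = π, and cross terms integrate to 0.
So ∫_{-π}^{π} f(x)^2 dx = 3^2 · π + 3^2 · π = (9 + 9)π.
Divide by 2π: (9 + 9)/2 = 9.
By Parseval, this equals Σ |c_n|^2.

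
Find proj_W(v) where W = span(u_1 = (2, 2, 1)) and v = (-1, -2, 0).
proj_W(v) = (-4/3, -4/3, -2/3)

Set up U = [u_1 | ... | u_1] ∈ R^(3×1). The projector onto W = col(U) is P = U (U^T U)^(-1) U^T.
Compute U^T U =
  [9],
and U^T v = (-6).
Solve U^T U · c = U^T v for the coefficients: c = (-2/3). The projection is proj_W(v) = U c.
Check: (v - proj_W(v)) · u_1 = 0  (should be 0).
Result: proj_W(v) = (-4/3, -4/3, -2/3).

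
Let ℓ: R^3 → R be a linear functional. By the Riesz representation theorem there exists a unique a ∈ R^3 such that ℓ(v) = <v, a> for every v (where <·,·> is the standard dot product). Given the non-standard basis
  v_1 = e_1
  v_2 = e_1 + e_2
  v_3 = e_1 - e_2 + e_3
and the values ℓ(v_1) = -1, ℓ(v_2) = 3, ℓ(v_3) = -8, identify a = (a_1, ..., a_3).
a = (-1, 4, -3)

Write a = (a_1, ..., a_3) in the standard basis. For each basis vector v_i, ℓ(v_i) = <v_i, a> is a linear equation in the a_j's. Collect the n equations into a matrix system V a = ℓ, where row i of V is v_i (expressed in the standard basis). Since V is invertible (lower-triangular with 1s on the diagonal, up to permutation), solve by back-substitution:
  V =
[[1, 0, 0],
 [1, 1, 0],
 [1, -1, 1]]
  V a = (-1, 3, -8)
Solving gives a = (-1, 4, -3).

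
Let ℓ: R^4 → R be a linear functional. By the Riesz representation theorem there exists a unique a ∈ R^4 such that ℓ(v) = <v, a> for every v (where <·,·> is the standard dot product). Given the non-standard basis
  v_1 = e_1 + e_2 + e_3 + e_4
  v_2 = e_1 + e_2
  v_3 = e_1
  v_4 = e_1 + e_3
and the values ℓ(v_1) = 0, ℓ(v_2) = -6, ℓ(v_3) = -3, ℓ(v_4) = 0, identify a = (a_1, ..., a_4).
a = (-3, -3, 3, 3)

Write a = (a_1, ..., a_4) in the standard basis. For each basis vector v_i, ℓ(v_i) = <v_i, a> is a linear equation in the a_j's. Collect the n equations into a matrix system V a = ℓ, where row i of V is v_i (expressed in the standard basis). Since V is invertible (lower-triangular with 1s on the diagonal, up to permutation), solve by back-substitution:
  V =
[[1, 1, 1, 1],
 [1, 1, 0, 0],
 [1, 0, 0, 0],
 [1, 0, 1, 0]]
  V a = (0, -6, -3, 0)
Solving gives a = (-3, -3, 3, 3).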